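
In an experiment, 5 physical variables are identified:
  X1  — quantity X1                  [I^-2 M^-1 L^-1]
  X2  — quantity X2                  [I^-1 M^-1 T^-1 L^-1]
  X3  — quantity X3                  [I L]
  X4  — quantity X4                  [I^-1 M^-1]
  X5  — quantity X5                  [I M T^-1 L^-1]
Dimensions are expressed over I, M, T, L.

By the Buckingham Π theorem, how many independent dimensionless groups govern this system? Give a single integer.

Dimensional matrix (I×M×T×L by X1×X2×X3×X4×X5):
  I: [-2 -1  1 -1  1]
  M: [-1 -1  0 -1  1]
  T: [ 0 -1  0  0 -1]
  L: [-1 -1  1  0 -1]
Row reduction gives pivot columns X1,X2,X3; rank = 3
Π count = n − r = 5 − 3 = 2

2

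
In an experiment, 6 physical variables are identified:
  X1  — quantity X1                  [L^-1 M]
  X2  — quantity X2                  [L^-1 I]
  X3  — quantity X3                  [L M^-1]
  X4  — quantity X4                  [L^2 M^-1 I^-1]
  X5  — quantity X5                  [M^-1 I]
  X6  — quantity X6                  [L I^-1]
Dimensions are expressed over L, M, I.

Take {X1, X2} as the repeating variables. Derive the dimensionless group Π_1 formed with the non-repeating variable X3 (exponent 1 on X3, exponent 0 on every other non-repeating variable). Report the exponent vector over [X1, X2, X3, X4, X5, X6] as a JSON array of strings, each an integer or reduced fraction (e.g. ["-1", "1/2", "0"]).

["1", "0", "1", "0", "0", "0"]

Exponent matrix [L,M,I] × [X1,X2,X3,X4,X5,X6]:
  L: [-1 -1  1  2  0  1]
  M: [ 1  0 -1 -1 -1  0]
  I: [ 0  1  0 -1  1 -1]
RREF → pivots at {X1,X2} ⇒ r = 2
Repeat: X1,X2; free: X3,X4,X5,X6
RREF:
  r0: [   1    0   -1   -1   -1    0]
  r1: [   0    1    0   -1    1   -1]
  r2: [   0    0    0    0    0    0]
Fix exponent of X3 at 1, X4 at 0, X5 at 0, X6 at 0; solve each RREF row for its pivot's exponent:
  r0: exp(X1) + (-1)·1 = 0 ⇒ exp(X1) = 1
  r1: exp(X2) + (0)·1 = 0 ⇒ exp(X2) = 0
Π_1 = X1 · X3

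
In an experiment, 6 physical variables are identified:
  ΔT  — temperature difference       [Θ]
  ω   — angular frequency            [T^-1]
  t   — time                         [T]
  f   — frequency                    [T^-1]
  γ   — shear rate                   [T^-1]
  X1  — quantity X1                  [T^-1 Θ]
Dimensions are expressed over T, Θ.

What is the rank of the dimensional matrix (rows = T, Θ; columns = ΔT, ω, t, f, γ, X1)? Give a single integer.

Exponent matrix [T,Θ] × [ΔT,ω,t,f,γ,X1]:
  T: [ 0 -1  1 -1 -1 -1]
  Θ: [ 1  0  0  0  0  1]
Echelon form has 2 nonzero rows (pivots: ΔT,ω)

2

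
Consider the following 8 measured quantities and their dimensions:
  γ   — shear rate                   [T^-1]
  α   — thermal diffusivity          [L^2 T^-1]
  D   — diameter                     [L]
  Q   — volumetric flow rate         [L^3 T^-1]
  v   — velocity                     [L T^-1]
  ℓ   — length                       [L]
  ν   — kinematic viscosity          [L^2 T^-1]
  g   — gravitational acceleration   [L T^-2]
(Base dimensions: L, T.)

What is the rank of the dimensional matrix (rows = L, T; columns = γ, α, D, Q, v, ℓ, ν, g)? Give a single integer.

2

Write exponents as rows L,T / cols γ,α,D,Q,v,ℓ,ν,g:
  L: [ 0  2  1  3  1  1  2  1]
  T: [-1 -1  0 -1 -1  0 -1 -2]
RREF → pivots at {γ,α} ⇒ r = 2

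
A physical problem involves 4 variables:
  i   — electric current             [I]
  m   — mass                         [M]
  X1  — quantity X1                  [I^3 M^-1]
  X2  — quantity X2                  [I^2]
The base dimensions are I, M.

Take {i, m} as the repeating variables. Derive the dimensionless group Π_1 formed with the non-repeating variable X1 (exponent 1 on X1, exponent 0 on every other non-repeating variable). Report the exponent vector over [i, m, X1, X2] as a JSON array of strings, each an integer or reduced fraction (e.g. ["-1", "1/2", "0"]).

Dimensional matrix (I×M by i×m×X1×X2):
  I: [ 1  0  3  2]
  M: [ 0  1 -1  0]
Echelon form has 2 nonzero rows (pivots: i,m)
Repeat: i,m; free: X1,X2
RREF:
  r0: [   1    0    3    2]
  r1: [   0    1   -1    0]
Fix exponent of X1 at 1, X2 at 0; solve each RREF row for its pivot's exponent:
  r0: exp(i) + (3)·1 = 0 ⇒ exp(i) = -3
  r1: exp(m) + (-1)·1 = 0 ⇒ exp(m) = 1
Π_1 = i^-3 · m · X1

["-3", "1", "1", "0"]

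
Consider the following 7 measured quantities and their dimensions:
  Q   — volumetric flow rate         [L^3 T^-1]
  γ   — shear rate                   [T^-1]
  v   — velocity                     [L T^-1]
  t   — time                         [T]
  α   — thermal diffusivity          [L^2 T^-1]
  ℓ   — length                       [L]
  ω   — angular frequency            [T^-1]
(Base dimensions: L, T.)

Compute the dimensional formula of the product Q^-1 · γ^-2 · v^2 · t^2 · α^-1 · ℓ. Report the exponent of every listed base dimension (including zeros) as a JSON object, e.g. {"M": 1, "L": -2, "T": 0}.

{"L": -2, "T": 4}

Exponent matrix [L,T] × [Q,γ,v,t,α,ℓ,ω]:
  L: [ 3  0  1  0  2  1  0]
  T: [-1 -1 -1  1 -1  0 -1]
  [L]: (-1)·3+(-2)·0+(2)·1+(2)·0+(-1)·2+(1)·1 = -2
  [T]: (-1)·-1+(-2)·-1+(2)·-1+(2)·1+(-1)·-1+(1)·0 = 4
⇒ L^-2 T^4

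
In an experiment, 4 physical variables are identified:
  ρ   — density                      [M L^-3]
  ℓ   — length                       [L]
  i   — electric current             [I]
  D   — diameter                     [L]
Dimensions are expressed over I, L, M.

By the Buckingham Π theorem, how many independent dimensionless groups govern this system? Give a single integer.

Write exponents as rows I,L,M / cols ρ,ℓ,i,D:
  I: [ 0  0  1  0]
  L: [-3  1  0  1]
  M: [ 1  0  0  0]
RREF → pivots at {ρ,ℓ,i} ⇒ r = 3
4 vars − rank 3 = 1 Π group

1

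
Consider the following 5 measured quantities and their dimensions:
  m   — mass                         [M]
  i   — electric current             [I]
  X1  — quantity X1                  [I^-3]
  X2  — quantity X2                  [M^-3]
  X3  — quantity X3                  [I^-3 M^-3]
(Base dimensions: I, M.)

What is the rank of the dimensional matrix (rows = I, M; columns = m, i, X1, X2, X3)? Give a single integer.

2

Exponent matrix [I,M] × [m,i,X1,X2,X3]:
  I: [ 0  1 -3  0 -3]
  M: [ 1  0  0 -3 -3]
Row reduction gives pivot columns m,i; rank = 2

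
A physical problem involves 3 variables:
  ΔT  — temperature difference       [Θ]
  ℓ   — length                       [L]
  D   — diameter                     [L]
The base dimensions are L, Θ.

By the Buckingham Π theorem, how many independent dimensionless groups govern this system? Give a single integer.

Exponent matrix [L,Θ] × [ΔT,ℓ,D]:
  L: [ 0  1  1]
  Θ: [ 1  0  0]
Row reduction gives pivot columns ΔT,ℓ; rank = 2
3 vars − rank 2 = 1 Π group

1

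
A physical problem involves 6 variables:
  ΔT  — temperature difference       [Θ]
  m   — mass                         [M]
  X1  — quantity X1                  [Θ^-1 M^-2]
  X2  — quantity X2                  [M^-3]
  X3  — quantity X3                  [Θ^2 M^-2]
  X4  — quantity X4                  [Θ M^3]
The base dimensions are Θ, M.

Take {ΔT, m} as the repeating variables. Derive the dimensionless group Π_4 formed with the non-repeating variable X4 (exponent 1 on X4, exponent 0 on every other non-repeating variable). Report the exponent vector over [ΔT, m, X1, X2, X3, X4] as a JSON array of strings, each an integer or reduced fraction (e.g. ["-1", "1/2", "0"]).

["-1", "-3", "0", "0", "0", "1"]

Write exponents as rows Θ,M / cols ΔT,m,X1,X2,X3,X4:
  Θ: [ 1  0 -1  0  2  1]
  M: [ 0  1 -2 -3 -2  3]
RREF → pivots at {ΔT,m} ⇒ r = 2
Repeat: ΔT,m; free: X1,X2,X3,X4
RREF:
  r0: [   1    0   -1    0    2    1]
  r1: [   0    1   -2   -3   -2    3]
Fix exponent of X4 at 1, X1 at 0, X2 at 0, X3 at 0; solve each RREF row for its pivot's exponent:
  r0: exp(ΔT) + (1)·1 = 0 ⇒ exp(ΔT) = -1
  r1: exp(m) + (3)·1 = 0 ⇒ exp(m) = -3
Π_4 = ΔT^-1 · m^-3 · X4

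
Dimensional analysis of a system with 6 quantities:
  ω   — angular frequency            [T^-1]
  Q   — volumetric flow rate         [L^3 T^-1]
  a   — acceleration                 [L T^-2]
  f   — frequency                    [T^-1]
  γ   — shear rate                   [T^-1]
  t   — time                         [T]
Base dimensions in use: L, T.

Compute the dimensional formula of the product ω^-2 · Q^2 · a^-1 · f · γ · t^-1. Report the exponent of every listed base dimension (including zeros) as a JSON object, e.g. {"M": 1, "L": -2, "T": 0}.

{"L": 5, "T": -1}

Write exponents as rows L,T / cols ω,Q,a,f,γ,t:
  L: [ 0  3  1  0  0  0]
  T: [-1 -1 -2 -1 -1  1]
  [L]: (-2)·0+(2)·3+(-1)·1+(1)·0+(1)·0+(-1)·0 = 5
  [T]: (-2)·-1+(2)·-1+(-1)·-2+(1)·-1+(1)·-1+(-1)·1 = -1
⇒ L^5 T^-1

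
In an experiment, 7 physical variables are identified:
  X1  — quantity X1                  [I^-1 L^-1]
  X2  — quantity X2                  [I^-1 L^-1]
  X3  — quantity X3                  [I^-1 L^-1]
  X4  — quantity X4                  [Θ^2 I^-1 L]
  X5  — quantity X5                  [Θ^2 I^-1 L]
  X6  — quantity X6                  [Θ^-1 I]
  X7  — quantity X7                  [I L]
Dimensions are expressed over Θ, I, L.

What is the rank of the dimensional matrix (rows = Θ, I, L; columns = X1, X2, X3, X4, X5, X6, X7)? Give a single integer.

Exponent matrix [Θ,I,L] × [X1,X2,X3,X4,X5,X6,X7]:
  Θ: [ 0  0  0  2  2 -1  0]
  I: [-1 -1 -1 -1 -1  1  1]
  L: [-1 -1 -1  1  1  0  1]
RREF → pivots at {X1,X4} ⇒ r = 2

2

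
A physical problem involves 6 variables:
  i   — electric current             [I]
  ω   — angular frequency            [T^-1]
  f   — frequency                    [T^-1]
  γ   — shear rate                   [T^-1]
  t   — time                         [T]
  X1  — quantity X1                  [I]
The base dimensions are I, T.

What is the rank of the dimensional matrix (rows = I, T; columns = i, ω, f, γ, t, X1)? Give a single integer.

Write exponents as rows I,T / cols i,ω,f,γ,t,X1:
  I: [ 1  0  0  0  0  1]
  T: [ 0 -1 -1 -1  1  0]
RREF → pivots at {i,ω} ⇒ r = 2

2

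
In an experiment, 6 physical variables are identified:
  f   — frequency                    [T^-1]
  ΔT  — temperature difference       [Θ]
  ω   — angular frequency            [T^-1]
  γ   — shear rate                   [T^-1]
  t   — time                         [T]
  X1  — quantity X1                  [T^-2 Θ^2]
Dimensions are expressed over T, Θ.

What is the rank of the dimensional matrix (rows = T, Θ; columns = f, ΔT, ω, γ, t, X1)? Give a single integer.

Dimensional matrix (T×Θ by f×ΔT×ω×γ×t×X1):
  T: [-1  0 -1 -1  1 -2]
  Θ: [ 0  1  0  0  0  2]
Echelon form has 2 nonzero rows (pivots: f,ΔT)

2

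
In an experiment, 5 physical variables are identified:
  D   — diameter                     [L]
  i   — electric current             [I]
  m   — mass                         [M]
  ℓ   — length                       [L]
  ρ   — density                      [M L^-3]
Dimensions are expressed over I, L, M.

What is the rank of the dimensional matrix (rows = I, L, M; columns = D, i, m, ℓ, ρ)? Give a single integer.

Exponent matrix [I,L,M] × [D,i,m,ℓ,ρ]:
  I: [ 0  1  0  0  0]
  L: [ 1  0  0  1 -3]
  M: [ 0  0  1  0  1]
Echelon form has 3 nonzero rows (pivots: D,i,m)

3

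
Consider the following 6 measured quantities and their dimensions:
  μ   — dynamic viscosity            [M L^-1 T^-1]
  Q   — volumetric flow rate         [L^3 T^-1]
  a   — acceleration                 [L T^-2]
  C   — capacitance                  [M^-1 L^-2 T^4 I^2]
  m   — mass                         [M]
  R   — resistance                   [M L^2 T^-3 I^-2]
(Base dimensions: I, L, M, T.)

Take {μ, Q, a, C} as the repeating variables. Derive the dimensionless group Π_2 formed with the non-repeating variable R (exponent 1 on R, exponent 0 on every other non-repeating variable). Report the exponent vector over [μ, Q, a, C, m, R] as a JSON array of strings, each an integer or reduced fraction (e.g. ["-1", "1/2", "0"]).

Dimensional matrix (I×L×M×T by μ×Q×a×C×m×R):
  I: [ 0  0  0  2  0 -2]
  L: [-1  3  1 -2  0  2]
  M: [ 1  0  0 -1  1  1]
  T: [-1 -1 -2  4  0 -3]
Echelon form has 4 nonzero rows (pivots: μ,Q,a,C)
Pivot set = {μ,Q,a,C}, free = {m,R}
RREF:
  r0: [   1    0    0    0    1    0]
  r1: [   0    1    0    0  3/5  1/5]
  r2: [   0    0    1    0 -4/5 -3/5]
  r3: [   0    0    0    1    0   -1]
Fix exponent of R at 1, m at 0; solve each RREF row for its pivot's exponent:
  r0: exp(μ) + (0)·1 = 0 ⇒ exp(μ) = 0
  r1: exp(Q) + (1/5)·1 = 0 ⇒ exp(Q) = -1/5
  r2: exp(a) + (-3/5)·1 = 0 ⇒ exp(a) = 3/5
  r3: exp(C) + (-1)·1 = 0 ⇒ exp(C) = 1
Π_2 = Q^(-1/5) · a^(3/5) · C · R

["0", "-1/5", "3/5", "1", "0", "1"]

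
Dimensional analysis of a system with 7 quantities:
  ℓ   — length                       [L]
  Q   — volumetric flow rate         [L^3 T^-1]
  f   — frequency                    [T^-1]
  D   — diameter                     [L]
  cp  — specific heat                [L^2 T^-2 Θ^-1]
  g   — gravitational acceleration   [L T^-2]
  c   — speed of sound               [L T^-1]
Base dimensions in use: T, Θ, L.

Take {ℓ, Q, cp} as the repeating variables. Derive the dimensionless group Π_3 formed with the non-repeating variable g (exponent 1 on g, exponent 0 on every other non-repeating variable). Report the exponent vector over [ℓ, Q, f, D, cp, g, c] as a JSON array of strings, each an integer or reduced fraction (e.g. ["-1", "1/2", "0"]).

["5", "-2", "0", "0", "0", "1", "0"]

Exponent matrix [T,Θ,L] × [ℓ,Q,f,D,cp,g,c]:
  T: [ 0 -1 -1  0 -2 -2 -1]
  Θ: [ 0  0  0  0 -1  0  0]
  L: [ 1  3  0  1  2  1  1]
Row reduction gives pivot columns ℓ,Q,cp; rank = 3
Pivot set = {ℓ,Q,cp}, free = {f,D,g,c}
RREF:
  r0: [   1    0   -3    1    0   -5   -2]
  r1: [   0    1    1    0    0    2    1]
  r2: [   0    0    0    0    1    0    0]
Fix exponent of g at 1, f at 0, D at 0, c at 0; solve each RREF row for its pivot's exponent:
  r0: exp(ℓ) + (-5)·1 = 0 ⇒ exp(ℓ) = 5
  r1: exp(Q) + (2)·1 = 0 ⇒ exp(Q) = -2
  r2: exp(cp) + (0)·1 = 0 ⇒ exp(cp) = 0
Π_3 = ℓ^5 · Q^-2 · g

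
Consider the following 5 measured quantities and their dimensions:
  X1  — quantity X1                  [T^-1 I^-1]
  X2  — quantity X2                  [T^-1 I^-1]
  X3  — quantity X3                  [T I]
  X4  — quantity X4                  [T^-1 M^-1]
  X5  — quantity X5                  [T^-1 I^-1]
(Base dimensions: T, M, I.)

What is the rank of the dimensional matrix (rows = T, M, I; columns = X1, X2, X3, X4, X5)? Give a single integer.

2

Exponent matrix [T,M,I] × [X1,X2,X3,X4,X5]:
  T: [-1 -1  1 -1 -1]
  M: [ 0  0  0 -1  0]
  I: [-1 -1  1  0 -1]
Row reduction gives pivot columns X1,X4; rank = 2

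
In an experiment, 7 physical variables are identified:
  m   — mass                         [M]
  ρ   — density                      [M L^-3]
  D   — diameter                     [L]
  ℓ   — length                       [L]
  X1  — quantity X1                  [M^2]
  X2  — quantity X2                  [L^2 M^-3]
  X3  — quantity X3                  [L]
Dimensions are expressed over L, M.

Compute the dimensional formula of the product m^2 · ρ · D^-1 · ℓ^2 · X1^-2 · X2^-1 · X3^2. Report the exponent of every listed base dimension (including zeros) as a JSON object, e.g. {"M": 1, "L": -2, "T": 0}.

Exponent matrix [L,M] × [m,ρ,D,ℓ,X1,X2,X3]:
  L: [ 0 -3  1  1  0  2  1]
  M: [ 1  1  0  0  2 -3  0]
  [L]: (2)·0+(1)·-3+(-1)·1+(2)·1+(-2)·0+(-1)·2+(2)·1 = -2
  [M]: (2)·1+(1)·1+(-1)·0+(2)·0+(-2)·2+(-1)·-3+(2)·0 = 2
⇒ L^-2 M^2

{"L": -2, "M": 2}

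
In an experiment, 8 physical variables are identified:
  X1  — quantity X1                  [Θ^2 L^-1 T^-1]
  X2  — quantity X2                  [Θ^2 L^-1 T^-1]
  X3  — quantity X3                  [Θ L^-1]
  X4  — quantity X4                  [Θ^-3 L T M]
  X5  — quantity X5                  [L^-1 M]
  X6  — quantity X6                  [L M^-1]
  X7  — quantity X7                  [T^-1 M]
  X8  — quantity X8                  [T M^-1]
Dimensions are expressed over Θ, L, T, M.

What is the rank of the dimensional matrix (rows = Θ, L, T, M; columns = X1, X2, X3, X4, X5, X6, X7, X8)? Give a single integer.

3

Write exponents as rows Θ,L,T,M / cols X1,X2,X3,X4,X5,X6,X7,X8:
  Θ: [ 2  2  1 -3  0  0  0  0]
  L: [-1 -1 -1  1 -1  1  0  0]
  T: [-1 -1  0  1  0  0 -1  1]
  M: [ 0  0  0  1  1 -1  1 -1]
RREF → pivots at {X1,X3,X4} ⇒ r = 3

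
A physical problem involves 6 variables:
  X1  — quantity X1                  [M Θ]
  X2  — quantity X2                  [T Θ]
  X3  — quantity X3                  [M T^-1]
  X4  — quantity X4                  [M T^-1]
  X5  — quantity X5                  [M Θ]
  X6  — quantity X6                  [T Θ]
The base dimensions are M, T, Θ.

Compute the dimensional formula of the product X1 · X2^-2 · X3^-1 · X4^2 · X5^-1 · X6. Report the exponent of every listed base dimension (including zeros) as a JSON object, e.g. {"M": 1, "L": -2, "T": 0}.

{"M": 1, "T": -2, "Θ": -1}

Write exponents as rows M,T,Θ / cols X1,X2,X3,X4,X5,X6:
  M: [ 1  0  1  1  1  0]
  T: [ 0  1 -1 -1  0  1]
  Θ: [ 1  1  0  0  1  1]
  [M]: (1)·1+(-2)·0+(-1)·1+(2)·1+(-1)·1+(1)·0 = 1
  [T]: (1)·0+(-2)·1+(-1)·-1+(2)·-1+(-1)·0+(1)·1 = -2
  [Θ]: (1)·1+(-2)·1+(-1)·0+(2)·0+(-1)·1+(1)·1 = -1
⇒ M T^-2 Θ^-1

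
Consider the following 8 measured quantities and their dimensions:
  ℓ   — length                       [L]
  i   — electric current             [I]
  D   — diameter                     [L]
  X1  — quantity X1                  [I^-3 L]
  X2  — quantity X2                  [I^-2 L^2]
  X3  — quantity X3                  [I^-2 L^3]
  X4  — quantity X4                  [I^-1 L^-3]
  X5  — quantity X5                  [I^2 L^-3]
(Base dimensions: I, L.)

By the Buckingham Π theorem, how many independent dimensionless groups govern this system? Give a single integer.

6

Write exponents as rows I,L / cols ℓ,i,D,X1,X2,X3,X4,X5:
  I: [ 0  1  0 -3 -2 -2 -1  2]
  L: [ 1  0  1  1  2  3 -3 -3]
Echelon form has 2 nonzero rows (pivots: ℓ,i)
8 vars − rank 2 = 6 Π groups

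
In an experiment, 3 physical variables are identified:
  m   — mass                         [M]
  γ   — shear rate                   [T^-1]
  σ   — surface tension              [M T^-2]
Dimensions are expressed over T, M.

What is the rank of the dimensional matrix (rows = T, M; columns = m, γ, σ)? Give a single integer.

Dimensional matrix (T×M by m×γ×σ):
  T: [ 0 -1 -2]
  M: [ 1  0  1]
RREF → pivots at {m,γ} ⇒ r = 2

2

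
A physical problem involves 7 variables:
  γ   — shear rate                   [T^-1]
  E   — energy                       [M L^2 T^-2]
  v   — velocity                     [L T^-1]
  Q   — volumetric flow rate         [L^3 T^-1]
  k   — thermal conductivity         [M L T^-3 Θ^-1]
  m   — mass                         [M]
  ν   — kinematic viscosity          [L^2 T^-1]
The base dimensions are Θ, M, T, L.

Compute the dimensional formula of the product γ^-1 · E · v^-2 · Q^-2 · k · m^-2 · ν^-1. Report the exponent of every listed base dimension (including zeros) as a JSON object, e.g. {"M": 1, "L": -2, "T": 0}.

Write exponents as rows Θ,M,T,L / cols γ,E,v,Q,k,m,ν:
  Θ: [ 0  0  0  0 -1  0  0]
  M: [ 0  1  0  0  1  1  0]
  T: [-1 -2 -1 -1 -3  0 -1]
  L: [ 0  2  1  3  1  0  2]
  [Θ]: (-1)·0+(1)·0+(-2)·0+(-2)·0+(1)·-1+(-2)·0+(-1)·0 = -1
  [M]: (-1)·0+(1)·1+(-2)·0+(-2)·0+(1)·1+(-2)·1+(-1)·0 = 0
  [T]: (-1)·-1+(1)·-2+(-2)·-1+(-2)·-1+(1)·-3+(-2)·0+(-1)·-1 = 1
  [L]: (-1)·0+(1)·2+(-2)·1+(-2)·3+(1)·1+(-2)·0+(-1)·2 = -7
⇒ Θ^-1 T L^-7

{"Θ": -1, "M": 0, "T": 1, "L": -7}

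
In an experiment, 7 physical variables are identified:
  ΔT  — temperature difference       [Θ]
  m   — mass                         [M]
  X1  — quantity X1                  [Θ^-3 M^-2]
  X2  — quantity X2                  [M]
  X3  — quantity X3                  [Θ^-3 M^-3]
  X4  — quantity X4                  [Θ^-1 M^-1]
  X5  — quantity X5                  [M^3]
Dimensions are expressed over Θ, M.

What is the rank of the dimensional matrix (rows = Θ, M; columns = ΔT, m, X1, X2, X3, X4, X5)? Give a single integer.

Dimensional matrix (Θ×M by ΔT×m×X1×X2×X3×X4×X5):
  Θ: [ 1  0 -3  0 -3 -1  0]
  M: [ 0  1 -2  1 -3 -1  3]
RREF → pivots at {ΔT,m} ⇒ r = 2

2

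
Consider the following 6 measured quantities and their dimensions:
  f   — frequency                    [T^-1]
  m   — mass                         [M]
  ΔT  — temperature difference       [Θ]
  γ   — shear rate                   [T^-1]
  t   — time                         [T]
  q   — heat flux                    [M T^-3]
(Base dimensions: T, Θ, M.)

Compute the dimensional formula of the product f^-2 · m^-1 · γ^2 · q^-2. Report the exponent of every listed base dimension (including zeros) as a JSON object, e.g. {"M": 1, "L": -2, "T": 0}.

Dimensional matrix (T×Θ×M by f×m×ΔT×γ×t×q):
  T: [-1  0  0 -1  1 -3]
  Θ: [ 0  0  1  0  0  0]
  M: [ 0  1  0  0  0  1]
  [T]: (-2)·-1+(-1)·0+(2)·-1+(-2)·-3 = 6
  [Θ]: (-2)·0+(-1)·0+(2)·0+(-2)·0 = 0
  [M]: (-2)·0+(-1)·1+(2)·0+(-2)·1 = -3
⇒ T^6 M^-3

{"T": 6, "Θ": 0, "M": -3}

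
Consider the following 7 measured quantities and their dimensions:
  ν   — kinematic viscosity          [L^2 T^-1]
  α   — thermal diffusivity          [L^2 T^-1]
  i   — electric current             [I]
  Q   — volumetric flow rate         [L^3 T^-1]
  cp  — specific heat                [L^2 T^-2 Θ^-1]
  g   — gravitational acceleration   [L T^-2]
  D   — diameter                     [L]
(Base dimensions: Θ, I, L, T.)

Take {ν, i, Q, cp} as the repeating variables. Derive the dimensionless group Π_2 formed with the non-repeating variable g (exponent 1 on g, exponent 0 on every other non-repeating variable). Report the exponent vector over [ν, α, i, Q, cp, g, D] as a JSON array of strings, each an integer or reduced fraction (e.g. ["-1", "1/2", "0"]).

["-5", "0", "0", "3", "0", "1", "0"]

Dimensional matrix (Θ×I×L×T by ν×α×i×Q×cp×g×D):
  Θ: [ 0  0  0  0 -1  0  0]
  I: [ 0  0  1  0  0  0  0]
  L: [ 2  2  0  3  2  1  1]
  T: [-1 -1  0 -1 -2 -2  0]
RREF → pivots at {ν,i,Q,cp} ⇒ r = 4
Repeat: ν,i,Q,cp; free: α,g,D
RREF:
  r0: [   1    1    0    0    0    5   -1]
  r1: [   0    0    1    0    0    0    0]
  r2: [   0    0    0    1    0   -3    1]
  r3: [   0    0    0    0    1    0    0]
Fix exponent of g at 1, α at 0, D at 0; solve each RREF row for its pivot's exponent:
  r0: exp(ν) + (5)·1 = 0 ⇒ exp(ν) = -5
  r1: exp(i) + (0)·1 = 0 ⇒ exp(i) = 0
  r2: exp(Q) + (-3)·1 = 0 ⇒ exp(Q) = 3
  r3: exp(cp) + (0)·1 = 0 ⇒ exp(cp) = 0
Π_2 = ν^-5 · Q^3 · g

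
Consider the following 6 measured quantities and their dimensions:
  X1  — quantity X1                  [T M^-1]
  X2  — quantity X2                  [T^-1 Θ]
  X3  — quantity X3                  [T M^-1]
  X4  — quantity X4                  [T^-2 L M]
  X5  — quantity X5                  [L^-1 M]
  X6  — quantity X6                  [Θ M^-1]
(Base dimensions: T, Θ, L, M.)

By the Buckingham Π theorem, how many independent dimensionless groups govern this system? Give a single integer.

Exponent matrix [T,Θ,L,M] × [X1,X2,X3,X4,X5,X6]:
  T: [ 1 -1  1 -2  0  0]
  Θ: [ 0  1  0  0  0  1]
  L: [ 0  0  0  1 -1  0]
  M: [-1  0 -1  1  1 -1]
RREF → pivots at {X1,X2,X4} ⇒ r = 3
n=6, r=3 ⇒ 3 dimensionless groups

3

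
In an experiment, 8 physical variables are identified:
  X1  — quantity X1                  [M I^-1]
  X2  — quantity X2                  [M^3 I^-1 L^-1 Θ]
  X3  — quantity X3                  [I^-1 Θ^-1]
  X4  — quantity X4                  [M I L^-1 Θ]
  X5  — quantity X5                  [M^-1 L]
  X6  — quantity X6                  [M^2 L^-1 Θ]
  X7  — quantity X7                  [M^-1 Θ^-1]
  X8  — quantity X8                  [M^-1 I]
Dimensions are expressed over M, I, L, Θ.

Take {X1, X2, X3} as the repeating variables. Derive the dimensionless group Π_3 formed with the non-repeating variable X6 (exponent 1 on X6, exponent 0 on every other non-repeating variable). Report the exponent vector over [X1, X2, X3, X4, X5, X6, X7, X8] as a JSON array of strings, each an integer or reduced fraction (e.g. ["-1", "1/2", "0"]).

Dimensional matrix (M×I×L×Θ by X1×X2×X3×X4×X5×X6×X7×X8):
  M: [ 1  3  0  1 -1  2 -1 -1]
  I: [-1 -1 -1  1  0  0  0  1]
  L: [ 0 -1  0 -1  1 -1  0  0]
  Θ: [ 0  1 -1  1  0  1 -1  0]
RREF → pivots at {X1,X2,X3} ⇒ r = 3
Repeat: X1,X2,X3; free: X4,X5,X6,X7,X8
RREF:
  r0: [   1    0    0   -2    2   -1   -1   -1]
  r1: [   0    1    0    1   -1    1    0    0]
  r2: [   0    0    1    0   -1    0    1    0]
  r3: [   0    0    0    0    0    0    0    0]
Fix exponent of X6 at 1, X4 at 0, X5 at 0, X7 at 0, X8 at 0; solve each RREF row for its pivot's exponent:
  r0: exp(X1) + (-1)·1 = 0 ⇒ exp(X1) = 1
  r1: exp(X2) + (1)·1 = 0 ⇒ exp(X2) = -1
  r2: exp(X3) + (0)·1 = 0 ⇒ exp(X3) = 0
Π_3 = X1 · X2^-1 · X6

["1", "-1", "0", "0", "0", "1", "0", "0"]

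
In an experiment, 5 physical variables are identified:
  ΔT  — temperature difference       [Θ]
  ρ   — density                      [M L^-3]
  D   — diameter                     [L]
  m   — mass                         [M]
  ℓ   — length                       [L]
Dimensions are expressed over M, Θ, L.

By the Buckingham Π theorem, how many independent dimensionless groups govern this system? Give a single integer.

2

Dimensional matrix (M×Θ×L by ΔT×ρ×D×m×ℓ):
  M: [ 0  1  0  1  0]
  Θ: [ 1  0  0  0  0]
  L: [ 0 -3  1  0  1]
Echelon form has 3 nonzero rows (pivots: ΔT,ρ,D)
5 vars − rank 3 = 2 Π groups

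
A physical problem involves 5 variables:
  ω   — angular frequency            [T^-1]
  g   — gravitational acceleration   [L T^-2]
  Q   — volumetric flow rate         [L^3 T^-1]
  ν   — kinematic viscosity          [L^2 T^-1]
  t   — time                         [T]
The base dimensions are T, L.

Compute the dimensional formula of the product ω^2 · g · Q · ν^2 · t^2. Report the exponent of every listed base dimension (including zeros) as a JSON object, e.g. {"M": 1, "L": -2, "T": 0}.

Dimensional matrix (T×L by ω×g×Q×ν×t):
  T: [-1 -2 -1 -1  1]
  L: [ 0  1  3  2  0]
  [T]: (2)·-1+(1)·-2+(1)·-1+(2)·-1+(2)·1 = -5
  [L]: (2)·0+(1)·1+(1)·3+(2)·2+(2)·0 = 8
⇒ T^-5 L^8

{"T": -5, "L": 8}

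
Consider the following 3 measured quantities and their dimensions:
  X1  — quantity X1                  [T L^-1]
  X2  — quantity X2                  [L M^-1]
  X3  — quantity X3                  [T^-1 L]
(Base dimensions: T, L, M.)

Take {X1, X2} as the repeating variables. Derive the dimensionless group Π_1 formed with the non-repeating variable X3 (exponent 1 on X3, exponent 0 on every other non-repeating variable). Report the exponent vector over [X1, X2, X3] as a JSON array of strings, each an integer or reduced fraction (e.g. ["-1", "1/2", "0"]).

["1", "0", "1"]

Exponent matrix [T,L,M] × [X1,X2,X3]:
  T: [ 1  0 -1]
  L: [-1  1  1]
  M: [ 0 -1  0]
RREF → pivots at {X1,X2} ⇒ r = 2
Pivot set = {X1,X2}, free = {X3}
RREF:
  r0: [   1    0   -1]
  r1: [   0    1    0]
  r2: [   0    0    0]
Fix exponent of X3 at 1; solve each RREF row for its pivot's exponent:
  r0: exp(X1) + (-1)·1 = 0 ⇒ exp(X1) = 1
  r1: exp(X2) + (0)·1 = 0 ⇒ exp(X2) = 0
Π_1 = X1 · X3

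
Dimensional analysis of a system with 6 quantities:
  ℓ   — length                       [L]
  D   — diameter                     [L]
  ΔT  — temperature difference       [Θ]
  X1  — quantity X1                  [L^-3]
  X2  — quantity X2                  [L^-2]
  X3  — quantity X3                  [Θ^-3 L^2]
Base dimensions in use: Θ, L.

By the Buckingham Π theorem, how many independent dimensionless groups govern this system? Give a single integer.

Write exponents as rows Θ,L / cols ℓ,D,ΔT,X1,X2,X3:
  Θ: [ 0  0  1  0  0 -3]
  L: [ 1  1  0 -3 -2  2]
Row reduction gives pivot columns ℓ,ΔT; rank = 2
Π count = n − r = 6 − 2 = 4

4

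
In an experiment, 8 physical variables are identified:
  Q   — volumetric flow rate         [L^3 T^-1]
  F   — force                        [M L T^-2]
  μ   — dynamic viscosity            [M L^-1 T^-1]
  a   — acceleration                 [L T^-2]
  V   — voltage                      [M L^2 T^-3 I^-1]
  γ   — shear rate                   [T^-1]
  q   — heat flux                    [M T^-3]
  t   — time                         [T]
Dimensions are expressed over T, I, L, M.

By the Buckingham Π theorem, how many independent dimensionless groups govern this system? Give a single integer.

Exponent matrix [T,I,L,M] × [Q,F,μ,a,V,γ,q,t]:
  T: [-1 -2 -1 -2 -3 -1 -3  1]
  I: [ 0  0  0  0 -1  0  0  0]
  L: [ 3  1 -1  1  2  0  0  0]
  M: [ 0  1  1  0  1  0  1  0]
Echelon form has 4 nonzero rows (pivots: Q,F,μ,V)
Π count = n − r = 8 − 4 = 4

4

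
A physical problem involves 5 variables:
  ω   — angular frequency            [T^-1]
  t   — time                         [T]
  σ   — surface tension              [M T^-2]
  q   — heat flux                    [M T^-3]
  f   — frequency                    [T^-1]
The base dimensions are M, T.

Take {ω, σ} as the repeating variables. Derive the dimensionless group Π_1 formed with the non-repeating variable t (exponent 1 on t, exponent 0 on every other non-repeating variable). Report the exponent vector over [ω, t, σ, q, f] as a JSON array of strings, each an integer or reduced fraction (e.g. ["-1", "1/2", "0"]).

Write exponents as rows M,T / cols ω,t,σ,q,f:
  M: [ 0  0  1  1  0]
  T: [-1  1 -2 -3 -1]
Echelon form has 2 nonzero rows (pivots: ω,σ)
Pivot set = {ω,σ}, free = {t,q,f}
RREF:
  r0: [   1   -1    0    1    1]
  r1: [   0    0    1    1    0]
Fix exponent of t at 1, q at 0, f at 0; solve each RREF row for its pivot's exponent:
  r0: exp(ω) + (-1)·1 = 0 ⇒ exp(ω) = 1
  r1: exp(σ) + (0)·1 = 0 ⇒ exp(σ) = 0
Π_1 = ω · t

["1", "1", "0", "0", "0"]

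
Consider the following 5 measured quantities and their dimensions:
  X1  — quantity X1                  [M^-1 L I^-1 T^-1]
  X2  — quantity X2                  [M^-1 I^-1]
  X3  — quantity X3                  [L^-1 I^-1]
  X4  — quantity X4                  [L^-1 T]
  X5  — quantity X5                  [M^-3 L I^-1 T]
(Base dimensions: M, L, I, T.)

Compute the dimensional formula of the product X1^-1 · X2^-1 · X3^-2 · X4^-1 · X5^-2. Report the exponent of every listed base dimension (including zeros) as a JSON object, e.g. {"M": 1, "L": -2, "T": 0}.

{"M": 8, "L": 0, "I": 6, "T": -2}

Dimensional matrix (M×L×I×T by X1×X2×X3×X4×X5):
  M: [-1 -1  0  0 -3]
  L: [ 1  0 -1 -1  1]
  I: [-1 -1 -1  0 -1]
  T: [-1  0  0  1  1]
  [M]: (-1)·-1+(-1)·-1+(-2)·0+(-1)·0+(-2)·-3 = 8
  [L]: (-1)·1+(-1)·0+(-2)·-1+(-1)·-1+(-2)·1 = 0
  [I]: (-1)·-1+(-1)·-1+(-2)·-1+(-1)·0+(-2)·-1 = 6
  [T]: (-1)·-1+(-1)·0+(-2)·0+(-1)·1+(-2)·1 = -2
⇒ M^8 I^6 T^-2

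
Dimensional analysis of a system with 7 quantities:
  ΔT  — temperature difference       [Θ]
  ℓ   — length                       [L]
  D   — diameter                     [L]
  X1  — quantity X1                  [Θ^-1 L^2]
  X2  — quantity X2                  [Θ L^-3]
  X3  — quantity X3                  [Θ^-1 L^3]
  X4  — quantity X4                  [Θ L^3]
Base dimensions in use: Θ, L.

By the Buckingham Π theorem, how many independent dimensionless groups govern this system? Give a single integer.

Write exponents as rows Θ,L / cols ΔT,ℓ,D,X1,X2,X3,X4:
  Θ: [ 1  0  0 -1  1 -1  1]
  L: [ 0  1  1  2 -3  3  3]
Echelon form has 2 nonzero rows (pivots: ΔT,ℓ)
n=7, r=2 ⇒ 5 dimensionless groups

5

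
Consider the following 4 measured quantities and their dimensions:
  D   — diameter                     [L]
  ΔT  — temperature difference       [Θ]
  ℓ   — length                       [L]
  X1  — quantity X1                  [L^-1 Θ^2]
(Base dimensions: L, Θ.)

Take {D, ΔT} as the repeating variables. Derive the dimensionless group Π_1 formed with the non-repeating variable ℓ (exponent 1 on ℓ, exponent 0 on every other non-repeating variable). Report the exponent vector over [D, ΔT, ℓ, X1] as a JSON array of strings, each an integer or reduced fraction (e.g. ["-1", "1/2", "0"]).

Dimensional matrix (L×Θ by D×ΔT×ℓ×X1):
  L: [ 1  0  1 -1]
  Θ: [ 0  1  0  2]
Row reduction gives pivot columns D,ΔT; rank = 2
Repeat: D,ΔT; free: ℓ,X1
RREF:
  r0: [   1    0    1   -1]
  r1: [   0    1    0    2]
Fix exponent of ℓ at 1, X1 at 0; solve each RREF row for its pivot's exponent:
  r0: exp(D) + (1)·1 = 0 ⇒ exp(D) = -1
  r1: exp(ΔT) + (0)·1 = 0 ⇒ exp(ΔT) = 0
Π_1 = D^-1 · ℓ

["-1", "0", "1", "0"]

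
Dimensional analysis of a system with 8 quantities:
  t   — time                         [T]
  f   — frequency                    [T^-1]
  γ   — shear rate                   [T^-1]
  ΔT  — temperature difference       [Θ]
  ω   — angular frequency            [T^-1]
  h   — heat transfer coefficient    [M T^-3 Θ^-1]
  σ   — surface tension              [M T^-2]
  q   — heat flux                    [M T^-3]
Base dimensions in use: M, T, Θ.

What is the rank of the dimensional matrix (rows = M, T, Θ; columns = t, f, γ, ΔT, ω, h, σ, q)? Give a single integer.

3

Exponent matrix [M,T,Θ] × [t,f,γ,ΔT,ω,h,σ,q]:
  M: [ 0  0  0  0  0  1  1  1]
  T: [ 1 -1 -1  0 -1 -3 -2 -3]
  Θ: [ 0  0  0  1  0 -1  0  0]
Echelon form has 3 nonzero rows (pivots: t,ΔT,h)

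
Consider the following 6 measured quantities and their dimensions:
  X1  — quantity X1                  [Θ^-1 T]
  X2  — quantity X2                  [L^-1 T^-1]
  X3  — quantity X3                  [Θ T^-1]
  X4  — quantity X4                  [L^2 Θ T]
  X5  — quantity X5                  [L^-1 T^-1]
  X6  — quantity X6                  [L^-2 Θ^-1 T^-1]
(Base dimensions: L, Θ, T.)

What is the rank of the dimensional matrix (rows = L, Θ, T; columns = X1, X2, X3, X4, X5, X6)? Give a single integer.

Write exponents as rows L,Θ,T / cols X1,X2,X3,X4,X5,X6:
  L: [ 0 -1  0  2 -1 -2]
  Θ: [-1  0  1  1  0 -1]
  T: [ 1 -1 -1  1 -1 -1]
Echelon form has 2 nonzero rows (pivots: X1,X2)

2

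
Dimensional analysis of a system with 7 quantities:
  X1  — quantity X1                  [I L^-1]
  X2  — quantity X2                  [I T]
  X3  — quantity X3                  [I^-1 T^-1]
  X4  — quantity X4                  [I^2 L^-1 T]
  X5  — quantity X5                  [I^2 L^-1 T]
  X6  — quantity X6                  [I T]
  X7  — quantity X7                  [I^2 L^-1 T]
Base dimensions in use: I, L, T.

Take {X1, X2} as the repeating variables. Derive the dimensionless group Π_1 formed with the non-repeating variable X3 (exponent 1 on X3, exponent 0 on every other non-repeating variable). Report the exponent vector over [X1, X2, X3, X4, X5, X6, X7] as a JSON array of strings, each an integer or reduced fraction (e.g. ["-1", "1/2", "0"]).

["0", "1", "1", "0", "0", "0", "0"]

Dimensional matrix (I×L×T by X1×X2×X3×X4×X5×X6×X7):
  I: [ 1  1 -1  2  2  1  2]
  L: [-1  0  0 -1 -1  0 -1]
  T: [ 0  1 -1  1  1  1  1]
Row reduction gives pivot columns X1,X2; rank = 2
Pivot set = {X1,X2}, free = {X3,X4,X5,X6,X7}
RREF:
  r0: [   1    0    0    1    1    0    1]
  r1: [   0    1   -1    1    1    1    1]
  r2: [   0    0    0    0    0    0    0]
Fix exponent of X3 at 1, X4 at 0, X5 at 0, X6 at 0, X7 at 0; solve each RREF row for its pivot's exponent:
  r0: exp(X1) + (0)·1 = 0 ⇒ exp(X1) = 0
  r1: exp(X2) + (-1)·1 = 0 ⇒ exp(X2) = 1
Π_1 = X2 · X3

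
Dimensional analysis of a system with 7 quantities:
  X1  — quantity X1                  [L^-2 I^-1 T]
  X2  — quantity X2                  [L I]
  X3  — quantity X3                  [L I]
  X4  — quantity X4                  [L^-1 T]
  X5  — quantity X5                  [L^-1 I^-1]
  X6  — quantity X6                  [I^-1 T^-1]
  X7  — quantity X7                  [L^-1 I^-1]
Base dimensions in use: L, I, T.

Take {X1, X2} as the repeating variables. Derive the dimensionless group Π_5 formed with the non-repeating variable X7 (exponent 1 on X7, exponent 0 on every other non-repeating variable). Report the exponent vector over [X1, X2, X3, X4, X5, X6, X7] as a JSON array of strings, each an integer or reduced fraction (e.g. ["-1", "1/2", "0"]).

["0", "1", "0", "0", "0", "0", "1"]

Write exponents as rows L,I,T / cols X1,X2,X3,X4,X5,X6,X7:
  L: [-2  1  1 -1 -1  0 -1]
  I: [-1  1  1  0 -1 -1 -1]
  T: [ 1  0  0  1  0 -1  0]
RREF → pivots at {X1,X2} ⇒ r = 2
Pivot set = {X1,X2}, free = {X3,X4,X5,X6,X7}
RREF:
  r0: [   1    0    0    1    0   -1    0]
  r1: [   0    1    1    1   -1   -2   -1]
  r2: [   0    0    0    0    0    0    0]
Fix exponent of X7 at 1, X3 at 0, X4 at 0, X5 at 0, X6 at 0; solve each RREF row for its pivot's exponent:
  r0: exp(X1) + (0)·1 = 0 ⇒ exp(X1) = 0
  r1: exp(X2) + (-1)·1 = 0 ⇒ exp(X2) = 1
Π_5 = X2 · X7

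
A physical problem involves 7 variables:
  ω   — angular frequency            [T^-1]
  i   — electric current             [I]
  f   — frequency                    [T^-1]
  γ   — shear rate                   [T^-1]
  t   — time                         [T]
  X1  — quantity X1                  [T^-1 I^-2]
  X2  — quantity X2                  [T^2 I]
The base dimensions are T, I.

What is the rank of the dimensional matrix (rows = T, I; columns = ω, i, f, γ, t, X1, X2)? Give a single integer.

Exponent matrix [T,I] × [ω,i,f,γ,t,X1,X2]:
  T: [-1  0 -1 -1  1 -1  2]
  I: [ 0  1  0  0  0 -2  1]
Row reduction gives pivot columns ω,i; rank = 2

2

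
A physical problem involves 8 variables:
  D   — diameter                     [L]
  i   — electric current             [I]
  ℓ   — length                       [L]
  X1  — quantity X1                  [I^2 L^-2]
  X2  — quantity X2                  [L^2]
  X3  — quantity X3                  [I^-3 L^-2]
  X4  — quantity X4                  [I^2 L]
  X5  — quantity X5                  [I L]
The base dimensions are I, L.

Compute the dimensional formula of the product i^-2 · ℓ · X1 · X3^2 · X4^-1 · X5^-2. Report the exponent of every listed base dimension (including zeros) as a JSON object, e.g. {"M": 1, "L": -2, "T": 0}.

{"I": -10, "L": -8}

Dimensional matrix (I×L by D×i×ℓ×X1×X2×X3×X4×X5):
  I: [ 0  1  0  2  0 -3  2  1]
  L: [ 1  0  1 -2  2 -2  1  1]
  [I]: (-2)·1+(1)·0+(1)·2+(2)·-3+(-1)·2+(-2)·1 = -10
  [L]: (-2)·0+(1)·1+(1)·-2+(2)·-2+(-1)·1+(-2)·1 = -8
⇒ I^-10 L^-8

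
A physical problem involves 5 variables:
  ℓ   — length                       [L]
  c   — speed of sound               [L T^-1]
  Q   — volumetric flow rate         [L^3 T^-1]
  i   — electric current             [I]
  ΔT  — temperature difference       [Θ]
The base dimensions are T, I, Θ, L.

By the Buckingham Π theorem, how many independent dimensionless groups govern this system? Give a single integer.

1

Exponent matrix [T,I,Θ,L] × [ℓ,c,Q,i,ΔT]:
  T: [ 0 -1 -1  0  0]
  I: [ 0  0  0  1  0]
  Θ: [ 0  0  0  0  1]
  L: [ 1  1  3  0  0]
RREF → pivots at {ℓ,c,i,ΔT} ⇒ r = 4
n=5, r=4 ⇒ 1 dimensionless group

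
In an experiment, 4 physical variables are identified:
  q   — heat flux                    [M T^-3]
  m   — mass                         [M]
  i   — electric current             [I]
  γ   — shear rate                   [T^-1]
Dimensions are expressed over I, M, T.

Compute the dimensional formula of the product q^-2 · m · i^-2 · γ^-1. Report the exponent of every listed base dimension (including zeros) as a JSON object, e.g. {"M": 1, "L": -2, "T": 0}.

Exponent matrix [I,M,T] × [q,m,i,γ]:
  I: [ 0  0  1  0]
  M: [ 1  1  0  0]
  T: [-3  0  0 -1]
  [I]: (-2)·0+(1)·0+(-2)·1+(-1)·0 = -2
  [M]: (-2)·1+(1)·1+(-2)·0+(-1)·0 = -1
  [T]: (-2)·-3+(1)·0+(-2)·0+(-1)·-1 = 7
⇒ I^-2 M^-1 T^7

{"I": -2, "M": -1, "T": 7}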